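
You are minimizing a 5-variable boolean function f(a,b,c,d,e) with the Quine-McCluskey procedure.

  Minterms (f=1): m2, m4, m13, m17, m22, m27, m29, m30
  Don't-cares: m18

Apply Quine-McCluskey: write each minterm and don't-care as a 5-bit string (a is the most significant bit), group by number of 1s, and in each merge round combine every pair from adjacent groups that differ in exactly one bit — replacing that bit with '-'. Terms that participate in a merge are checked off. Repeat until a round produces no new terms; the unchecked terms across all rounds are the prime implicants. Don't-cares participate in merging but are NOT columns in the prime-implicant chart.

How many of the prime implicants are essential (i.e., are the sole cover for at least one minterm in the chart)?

[col 0] 00010*, 00100, 01101*, 10001, 10010*, 10110*, 11011, 11101*, 11110*
[col 1] -0010, -1101, 1-110, 10-10
Prime implicants: -0010, -1101, 00100, 1-110, 10-10, 10001, 11011
PI chart (minterm → PIs covering it):
  2 | -0010  (sole → essential)
  4 | 00100  (sole → essential)
  13 | -1101  (sole → essential)
  17 | 10001  (sole → essential)
  22 | 1-110,10-10
  27 | 11011  (sole → essential)
  29 | -1101  (sole → essential)
  30 | 1-110  (sole → essential)
Essential prime implicants: -0010, -1101, 00100, 1-110, 10001, 11011

6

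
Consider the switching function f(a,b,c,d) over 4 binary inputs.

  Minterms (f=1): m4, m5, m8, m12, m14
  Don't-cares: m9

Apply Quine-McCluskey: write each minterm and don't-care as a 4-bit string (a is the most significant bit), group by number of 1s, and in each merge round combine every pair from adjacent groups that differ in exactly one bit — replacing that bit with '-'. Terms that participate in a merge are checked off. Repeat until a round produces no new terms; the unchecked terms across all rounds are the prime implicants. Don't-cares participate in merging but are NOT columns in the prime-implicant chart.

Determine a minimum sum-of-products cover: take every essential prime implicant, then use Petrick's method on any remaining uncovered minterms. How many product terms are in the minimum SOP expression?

size-2^0 implicants → 0100(✓)  0101(✓)  1000(✓)  1001(✓)  1100(✓)  1110(✓)
size-2^1 implicants → -100  010-  1-00  100-  11-0
Unchecked terms (primes): -100, 010-, 1-00, 100-, 11-0
Minterm coverage:
  m4 ⊆ -100,010-
  m5 ⊆ 010- [E]
  m8 ⊆ 1-00,100-
  m12 ⊆ -100,1-00,11-0
  m14 ⊆ 11-0 [E]
E = {010-, 11-0}
Petrick residual → 1-00
Cover = a'bc' + ac'd' + abd'  |cover|=3

3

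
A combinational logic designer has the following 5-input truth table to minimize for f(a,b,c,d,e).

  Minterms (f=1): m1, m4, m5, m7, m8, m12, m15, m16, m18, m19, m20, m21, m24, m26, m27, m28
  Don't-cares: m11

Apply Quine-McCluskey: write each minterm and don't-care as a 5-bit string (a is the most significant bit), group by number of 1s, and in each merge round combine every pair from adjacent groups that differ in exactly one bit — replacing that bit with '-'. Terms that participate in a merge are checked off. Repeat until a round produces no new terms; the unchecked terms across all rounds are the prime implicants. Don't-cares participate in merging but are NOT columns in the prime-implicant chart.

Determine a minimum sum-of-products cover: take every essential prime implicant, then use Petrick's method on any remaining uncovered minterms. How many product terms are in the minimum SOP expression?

6

size-2^0 implicants → 00001(✓)  00100(✓)  00101(✓)  00111(✓)  01000(✓)  01011(✓)  01100(✓)  01111(✓)  10000(✓)  10010(✓)  10011(✓)  10100(✓)  10101(✓)  11000(✓)  11010(✓)  11011(✓)  11100(✓)
size-2^1 implicants → -0100(✓)  -0101(✓)  -1000(✓)  -1011  -1100(✓)  0-100(✓)  0-111  00-01  001-1  0010-(✓)  01-00(✓)  01-11  1-000(✓)  1-010(✓)  1-011(✓)  1-100(✓)  10-00(✓)  100-0(✓)  1001-(✓)  1010-(✓)  11-00(✓)  110-0(✓)  1101-(✓)
size-2^2 implicants → --100  -010-  -1-00  1--00  1-0-0  1-01-
Unchecked terms (primes): --100, -010-, -1-00, -1011, 0-111, 00-01, 001-1, 01-11, 1--00, 1-0-0, 1-01-
Minterm coverage:
  m1 ⊆ 00-01 [E]
  m4 ⊆ --100,-010-
  m5 ⊆ -010-,00-01,001-1
  m7 ⊆ 0-111,001-1
  m8 ⊆ -1-00 [E]
  m12 ⊆ --100,-1-00
  m15 ⊆ 0-111,01-11
  m16 ⊆ 1--00,1-0-0
  m18 ⊆ 1-0-0,1-01-
  m19 ⊆ 1-01- [E]
  m20 ⊆ --100,-010-,1--00
  m21 ⊆ -010- [E]
  m24 ⊆ -1-00,1--00,1-0-0
  m26 ⊆ 1-0-0,1-01-
  m27 ⊆ -1011,1-01-
  m28 ⊆ --100,-1-00,1--00
E = {-010-, -1-00, 00-01, 1-01-}
Petrick residual → 0-111, 1--00
Cover = b'cd' + bd'e' + a'cde + a'b'd'e + ad'e' + ac'd  |cover|=6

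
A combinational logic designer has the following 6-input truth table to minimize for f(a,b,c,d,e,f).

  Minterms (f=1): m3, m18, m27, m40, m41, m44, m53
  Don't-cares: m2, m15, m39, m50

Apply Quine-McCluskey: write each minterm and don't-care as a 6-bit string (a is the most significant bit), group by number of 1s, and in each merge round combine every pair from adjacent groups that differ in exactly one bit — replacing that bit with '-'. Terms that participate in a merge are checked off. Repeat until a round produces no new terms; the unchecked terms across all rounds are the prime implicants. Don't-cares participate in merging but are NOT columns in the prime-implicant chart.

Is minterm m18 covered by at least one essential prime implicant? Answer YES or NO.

[col 0] 000010*, 000011*, 001111, 010010*, 011011, 100111, 101000*, 101001*, 101100*, 110010*, 110101
[col 1] -10010, 0-0010, 00001-, 101-00, 10100-
Prime implicants: -10010, 0-0010, 00001-, 001111, 011011, 100111, 101-00, 10100-, 110101
PI chart (minterm → PIs covering it):
  3 | 00001-  (sole → essential)
  18 | -10010,0-0010
  27 | 011011  (sole → essential)
  40 | 101-00,10100-
  41 | 10100-  (sole → essential)
  44 | 101-00  (sole → essential)
  53 | 110101  (sole → essential)
Essential prime implicants: 00001-, 011011, 101-00, 10100-, 110101

NO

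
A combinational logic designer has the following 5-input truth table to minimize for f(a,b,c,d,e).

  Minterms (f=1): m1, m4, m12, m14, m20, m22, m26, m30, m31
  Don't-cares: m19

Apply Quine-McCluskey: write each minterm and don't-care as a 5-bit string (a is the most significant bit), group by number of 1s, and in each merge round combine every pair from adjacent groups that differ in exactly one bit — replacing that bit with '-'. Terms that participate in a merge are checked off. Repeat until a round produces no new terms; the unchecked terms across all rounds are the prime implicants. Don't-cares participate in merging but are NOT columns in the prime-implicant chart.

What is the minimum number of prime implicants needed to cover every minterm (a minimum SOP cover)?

6

[col 0] 00001, 00100*, 01100*, 01110*, 10011, 10100*, 10110*, 11010*, 11110*, 11111*
[col 1] -0100, -1110, 0-100, 011-0, 1-110, 101-0, 11-10, 1111-
Prime implicants: -0100, -1110, 0-100, 00001, 011-0, 1-110, 10011, 101-0, 11-10, 1111-
PI chart (minterm → PIs covering it):
  1 | 00001  (sole → essential)
  4 | -0100,0-100
  12 | 0-100,011-0
  14 | -1110,011-0
  20 | -0100,101-0
  22 | 1-110,101-0
  26 | 11-10  (sole → essential)
  30 | -1110,1-110,11-10,1111-
  31 | 1111-  (sole → essential)
Essential prime implicants: 00001, 11-10, 1111-
Petrick residual → -0100, 011-0, 1-110
Minimum SOP uses 6 PIs: b'cd'e' + a'b'c'd'e + a'bce' + acde' + abde' + abcd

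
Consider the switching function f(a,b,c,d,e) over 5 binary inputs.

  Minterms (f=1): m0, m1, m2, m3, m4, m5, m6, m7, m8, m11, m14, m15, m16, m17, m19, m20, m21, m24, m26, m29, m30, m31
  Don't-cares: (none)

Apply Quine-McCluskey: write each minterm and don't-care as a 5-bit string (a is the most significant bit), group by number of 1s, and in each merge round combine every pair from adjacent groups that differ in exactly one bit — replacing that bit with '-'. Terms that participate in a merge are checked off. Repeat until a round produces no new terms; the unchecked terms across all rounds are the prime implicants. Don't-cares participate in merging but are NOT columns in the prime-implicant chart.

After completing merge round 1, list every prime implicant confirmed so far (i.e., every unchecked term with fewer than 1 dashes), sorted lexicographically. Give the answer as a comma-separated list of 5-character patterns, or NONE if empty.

NONE

size-2^0 implicants → 00000(✓)  00001(✓)  00010(✓)  00011(✓)  00100(✓)  00101(✓)  00110(✓)  00111(✓)  01000(✓)  01011(✓)  01110(✓)  01111(✓)  10000(✓)  10001(✓)  10011(✓)  10100(✓)  10101(✓)  11000(✓)  11010(✓)  11101(✓)  11110(✓)  11111(✓)
size-2^1 implicants → -0000(✓)  -0001(✓)  -0011(✓)  -0100(✓)  -0101(✓)  -1000(✓)  -1110(✓)  -1111(✓)  0-000(✓)  0-011(✓)  0-110(✓)  0-111(✓)  00-00(✓)  00-01(✓)  00-10(✓)  00-11(✓)  000-0(✓)  000-1(✓)  0000-(✓)  0001-(✓)  001-0(✓)  001-1(✓)  0010-(✓)  0011-(✓)  01-11(✓)  0111-(✓)  1-000(✓)  1-101  10-00(✓)  10-01(✓)  100-1(✓)  1000-(✓)  1010-(✓)  11-10  110-0  111-1  1111-(✓)
size-2^2 implicants → --000  -0-00(✓)  -0-01(✓)  -00-1  -000-(✓)  -010-(✓)  -111-  0--11  0-11-  00--0(✓)  00--1(✓)  00-0-(✓)  00-1-(✓)  000--(✓)  001--(✓)  10-0-(✓)
size-2^3 implicants → -0-0-  00---
Unchecked terms (primes): --000, -0-0-, -00-1, -111-, 0--11, 0-11-, 00---, 1-101, 11-10, 110-0, 111-1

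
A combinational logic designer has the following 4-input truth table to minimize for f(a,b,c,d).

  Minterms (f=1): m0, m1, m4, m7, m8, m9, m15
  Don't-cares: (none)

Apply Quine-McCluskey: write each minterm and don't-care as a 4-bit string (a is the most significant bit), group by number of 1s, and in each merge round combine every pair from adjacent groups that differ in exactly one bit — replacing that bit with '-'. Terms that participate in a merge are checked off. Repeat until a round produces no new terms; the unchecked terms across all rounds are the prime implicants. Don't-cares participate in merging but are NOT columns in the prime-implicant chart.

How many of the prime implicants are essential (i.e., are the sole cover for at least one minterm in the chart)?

3

Round 0: 0000✓ 0001✓ 0100✓ 0111✓ 1000✓ 1001✓ 1111✓
Round 1: -000✓ -001✓ -111 0-00 000-✓ 100-✓
Round 2: -00-
PIs = {-00-, -111, 0-00}
Coverage chart:
  m0: -00-,0-00
  m1: -00- ←essential
  m4: 0-00 ←essential
  m7: -111 ←essential
  m8: -00- ←essential
  m9: -00- ←essential
  m15: -111 ←essential
Essential: -00-, -111, 0-00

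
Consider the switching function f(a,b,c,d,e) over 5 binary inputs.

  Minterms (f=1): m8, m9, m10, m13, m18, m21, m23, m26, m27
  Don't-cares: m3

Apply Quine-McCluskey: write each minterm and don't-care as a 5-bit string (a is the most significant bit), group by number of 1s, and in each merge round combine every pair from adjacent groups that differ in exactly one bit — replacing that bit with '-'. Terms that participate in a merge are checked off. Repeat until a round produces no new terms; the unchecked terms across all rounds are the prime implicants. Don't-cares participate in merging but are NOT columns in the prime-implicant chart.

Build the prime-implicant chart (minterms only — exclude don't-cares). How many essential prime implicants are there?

4

size-2^0 implicants → 00011  01000(✓)  01001(✓)  01010(✓)  01101(✓)  10010(✓)  10101(✓)  10111(✓)  11010(✓)  11011(✓)
size-2^1 implicants → -1010  01-01  010-0  0100-  1-010  101-1  1101-
Unchecked terms (primes): -1010, 00011, 01-01, 010-0, 0100-, 1-010, 101-1, 1101-
Minterm coverage:
  m8 ⊆ 010-0,0100-
  m9 ⊆ 01-01,0100-
  m10 ⊆ -1010,010-0
  m13 ⊆ 01-01 [E]
  m18 ⊆ 1-010 [E]
  m21 ⊆ 101-1 [E]
  m23 ⊆ 101-1 [E]
  m26 ⊆ -1010,1-010,1101-
  m27 ⊆ 1101- [E]
E = {01-01, 1-010, 101-1, 1101-}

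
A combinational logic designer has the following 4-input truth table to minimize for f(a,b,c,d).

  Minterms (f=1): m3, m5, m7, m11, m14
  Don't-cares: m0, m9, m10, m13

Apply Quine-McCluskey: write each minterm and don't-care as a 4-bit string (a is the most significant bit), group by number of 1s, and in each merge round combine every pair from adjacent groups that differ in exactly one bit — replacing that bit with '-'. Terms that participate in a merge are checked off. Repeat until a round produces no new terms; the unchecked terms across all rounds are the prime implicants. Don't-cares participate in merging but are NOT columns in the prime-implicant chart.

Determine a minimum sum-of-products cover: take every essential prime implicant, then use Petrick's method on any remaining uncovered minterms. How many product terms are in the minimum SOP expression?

3

size-2^0 implicants → 0000  0011(✓)  0101(✓)  0111(✓)  1001(✓)  1010(✓)  1011(✓)  1101(✓)  1110(✓)
size-2^1 implicants → -011  -101  0-11  01-1  1-01  1-10  10-1  101-
Unchecked terms (primes): -011, -101, 0-11, 0000, 01-1, 1-01, 1-10, 10-1, 101-
Minterm coverage:
  m3 ⊆ -011,0-11
  m5 ⊆ -101,01-1
  m7 ⊆ 0-11,01-1
  m11 ⊆ -011,10-1,101-
  m14 ⊆ 1-10 [E]
E = {1-10}
Petrick residual → -011, 01-1
Cover = b'cd + a'bd + acd'  |cover|=3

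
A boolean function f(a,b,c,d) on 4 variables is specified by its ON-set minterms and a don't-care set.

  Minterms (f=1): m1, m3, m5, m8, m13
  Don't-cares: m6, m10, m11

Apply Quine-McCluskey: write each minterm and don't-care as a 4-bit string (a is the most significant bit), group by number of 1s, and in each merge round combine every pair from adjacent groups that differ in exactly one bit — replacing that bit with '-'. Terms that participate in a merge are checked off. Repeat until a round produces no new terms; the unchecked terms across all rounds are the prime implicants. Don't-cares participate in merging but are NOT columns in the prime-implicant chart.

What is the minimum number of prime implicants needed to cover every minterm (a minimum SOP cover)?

[col 0] 0001*, 0011*, 0101*, 0110, 1000*, 1010*, 1011*, 1101*
[col 1] -011, -101, 0-01, 00-1, 10-0, 101-
Prime implicants: -011, -101, 0-01, 00-1, 0110, 10-0, 101-
PI chart (minterm → PIs covering it):
  1 | 0-01,00-1
  3 | -011,00-1
  5 | -101,0-01
  8 | 10-0  (sole → essential)
  13 | -101  (sole → essential)
Essential prime implicants: -101, 10-0
Petrick residual → 00-1
Minimum SOP uses 3 PIs: bc'd + a'b'd + ab'd'

3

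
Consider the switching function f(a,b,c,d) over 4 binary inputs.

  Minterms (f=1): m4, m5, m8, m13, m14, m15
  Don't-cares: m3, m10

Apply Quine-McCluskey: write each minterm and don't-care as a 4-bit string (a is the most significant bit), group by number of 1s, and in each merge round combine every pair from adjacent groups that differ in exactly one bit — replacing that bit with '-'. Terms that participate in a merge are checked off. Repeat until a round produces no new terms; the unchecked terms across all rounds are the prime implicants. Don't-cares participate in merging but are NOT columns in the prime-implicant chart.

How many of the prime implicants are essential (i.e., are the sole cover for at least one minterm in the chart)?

2

Round 0: 0011 0100✓ 0101✓ 1000✓ 1010✓ 1101✓ 1110✓ 1111✓
Round 1: -101 010- 1-10 10-0 11-1 111-
PIs = {-101, 0011, 010-, 1-10, 10-0, 11-1, 111-}
Coverage chart:
  m4: 010- ←essential
  m5: -101,010-
  m8: 10-0 ←essential
  m13: -101,11-1
  m14: 1-10,111-
  m15: 11-1,111-
Essential: 010-, 10-0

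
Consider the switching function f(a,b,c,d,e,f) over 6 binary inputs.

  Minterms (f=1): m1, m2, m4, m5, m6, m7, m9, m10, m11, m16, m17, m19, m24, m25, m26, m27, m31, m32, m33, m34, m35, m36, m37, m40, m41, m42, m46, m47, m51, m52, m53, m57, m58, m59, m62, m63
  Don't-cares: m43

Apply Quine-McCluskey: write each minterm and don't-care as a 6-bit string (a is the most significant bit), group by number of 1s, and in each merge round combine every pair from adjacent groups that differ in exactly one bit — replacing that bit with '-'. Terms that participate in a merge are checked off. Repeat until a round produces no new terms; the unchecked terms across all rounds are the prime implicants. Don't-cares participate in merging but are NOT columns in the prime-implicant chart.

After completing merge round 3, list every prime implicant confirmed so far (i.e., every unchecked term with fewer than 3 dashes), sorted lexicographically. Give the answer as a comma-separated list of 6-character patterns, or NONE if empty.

-0-001, -0-010, -00-01, -0010-, -1-011, -11-11, 0--001, 000-10, 0001--, 01-0-1, 01-00-, 0110--, 1--011, 1-010-, 100-0-

size-2^0 implicants → 000001(✓)  000010(✓)  000100(✓)  000101(✓)  000110(✓)  000111(✓)  001001(✓)  001010(✓)  001011(✓)  010000(✓)  010001(✓)  010011(✓)  011000(✓)  011001(✓)  011010(✓)  011011(✓)  011111(✓)  100000(✓)  100001(✓)  100010(✓)  100011(✓)  100100(✓)  100101(✓)  101000(✓)  101001(✓)  101010(✓)  101011(✓)  101110(✓)  101111(✓)  110011(✓)  110100(✓)  110101(✓)  111001(✓)  111010(✓)  111011(✓)  111110(✓)  111111(✓)
size-2^1 implicants → -00001(✓)  -00010(✓)  -00100(✓)  -00101(✓)  -01001(✓)  -01010(✓)  -01011(✓)  -10011(✓)  -11001(✓)  -11010(✓)  -11011(✓)  -11111(✓)  0-0001(✓)  0-1001(✓)  0-1010(✓)  0-1011(✓)  00-001(✓)  00-010(✓)  000-01(✓)  000-10  0001-0(✓)  0001-1(✓)  00010-(✓)  00011-(✓)  0010-1(✓)  00101-(✓)  01-000(✓)  01-001(✓)  01-011(✓)  0100-1(✓)  01000-(✓)  011-11(✓)  0110-0(✓)  0110-1(✓)  01100-(✓)  01101-(✓)  1-0011(✓)  1-0100(✓)  1-0101(✓)  1-1001(✓)  1-1010(✓)  1-1011(✓)  1-1110(✓)  1-1111(✓)  10-000(✓)  10-001(✓)  10-010(✓)  10-011(✓)  100-00(✓)  100-01(✓)  1000-0(✓)  1000-1(✓)  10000-(✓)  10001-(✓)  10010-(✓)  101-10(✓)  101-11(✓)  1010-0(✓)  1010-1(✓)  10100-(✓)  10101-(✓)  10111-(✓)  11-011(✓)  11010-(✓)  111-10(✓)  111-11(✓)  1110-1(✓)  11101-(✓)  11111-(✓)
size-2^2 implicants → --1001(✓)  --1010(✓)  --1011(✓)  -0-001  -0-010  -00-01  -0010-  -010-1(✓)  -0101-(✓)  -1-011  -11-11  -110-1(✓)  -1101-(✓)  0--001  0-10-1(✓)  0-101-(✓)  0001--  01-0-1  01-00-  0110--  1--011  1-010-  1-1-10(✓)  1-1-11(✓)  1-10-1(✓)  1-101-(✓)  1-111-(✓)  10-0-0(✓)  10-0-1(✓)  10-00-(✓)  10-01-(✓)  100-0-  1000--(✓)  101-1-(✓)  1010--(✓)  111-1-(✓)
size-2^3 implicants → --10-1  --101-  1-1-1-  10-0--
Unchecked terms (primes): --10-1, --101-, -0-001, -0-010, -00-01, -0010-, -1-011, -11-11, 0--001, 000-10, 0001--, 01-0-1, 01-00-, 0110--, 1--011, 1-010-, 1-1-1-, 10-0--, 100-0-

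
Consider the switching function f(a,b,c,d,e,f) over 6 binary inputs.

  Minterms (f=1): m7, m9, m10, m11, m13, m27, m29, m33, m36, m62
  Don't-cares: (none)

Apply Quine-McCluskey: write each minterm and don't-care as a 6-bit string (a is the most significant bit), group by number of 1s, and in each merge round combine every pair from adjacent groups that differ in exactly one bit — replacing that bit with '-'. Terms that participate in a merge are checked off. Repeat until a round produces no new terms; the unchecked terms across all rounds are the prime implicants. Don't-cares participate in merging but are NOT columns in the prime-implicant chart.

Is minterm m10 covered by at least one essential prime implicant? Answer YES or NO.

YES

Round 0: 000111 001001✓ 001010✓ 001011✓ 001101✓ 011011✓ 011101✓ 100001 100100 111110
Round 1: 0-1011 0-1101 001-01 0010-1 00101-
PIs = {0-1011, 0-1101, 000111, 001-01, 0010-1, 00101-, 100001, 100100, 111110}
Coverage chart:
  m7: 000111 ←essential
  m9: 001-01,0010-1
  m10: 00101- ←essential
  m11: 0-1011,0010-1,00101-
  m13: 0-1101,001-01
  m27: 0-1011 ←essential
  m29: 0-1101 ←essential
  m33: 100001 ←essential
  m36: 100100 ←essential
  m62: 111110 ←essential
Essential: 0-1011, 0-1101, 000111, 00101-, 100001, 100100, 111110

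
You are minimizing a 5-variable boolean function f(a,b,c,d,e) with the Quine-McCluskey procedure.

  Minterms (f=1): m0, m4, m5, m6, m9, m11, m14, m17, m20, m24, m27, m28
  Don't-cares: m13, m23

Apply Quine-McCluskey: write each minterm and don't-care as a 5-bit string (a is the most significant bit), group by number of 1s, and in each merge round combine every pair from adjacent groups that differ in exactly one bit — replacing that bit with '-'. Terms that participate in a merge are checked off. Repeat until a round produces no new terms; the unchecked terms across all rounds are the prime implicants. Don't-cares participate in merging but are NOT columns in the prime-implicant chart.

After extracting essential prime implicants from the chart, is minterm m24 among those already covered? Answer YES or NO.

size-2^0 implicants → 00000(✓)  00100(✓)  00101(✓)  00110(✓)  01001(✓)  01011(✓)  01101(✓)  01110(✓)  10001  10100(✓)  10111  11000(✓)  11011(✓)  11100(✓)
size-2^1 implicants → -0100  -1011  0-101  0-110  00-00  001-0  0010-  01-01  010-1  1-100  11-00
Unchecked terms (primes): -0100, -1011, 0-101, 0-110, 00-00, 001-0, 0010-, 01-01, 010-1, 1-100, 10001, 10111, 11-00
Minterm coverage:
  m0 ⊆ 00-00 [E]
  m4 ⊆ -0100,00-00,001-0,0010-
  m5 ⊆ 0-101,0010-
  m6 ⊆ 0-110,001-0
  m9 ⊆ 01-01,010-1
  m11 ⊆ -1011,010-1
  m14 ⊆ 0-110 [E]
  m17 ⊆ 10001 [E]
  m20 ⊆ -0100,1-100
  m24 ⊆ 11-00 [E]
  m27 ⊆ -1011 [E]
  m28 ⊆ 1-100,11-00
E = {-1011, 0-110, 00-00, 10001, 11-00}

YES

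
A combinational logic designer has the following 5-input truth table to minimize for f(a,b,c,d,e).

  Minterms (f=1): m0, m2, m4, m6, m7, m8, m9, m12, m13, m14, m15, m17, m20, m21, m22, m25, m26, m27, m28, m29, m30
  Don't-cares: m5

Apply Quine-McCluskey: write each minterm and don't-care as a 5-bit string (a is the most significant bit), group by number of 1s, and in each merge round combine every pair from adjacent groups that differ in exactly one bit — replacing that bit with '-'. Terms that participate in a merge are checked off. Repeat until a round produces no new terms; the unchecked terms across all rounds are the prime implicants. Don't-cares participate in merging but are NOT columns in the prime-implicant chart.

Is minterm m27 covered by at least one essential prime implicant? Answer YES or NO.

Round 0: 00000✓ 00010✓ 00100✓ 00101✓ 00110✓ 00111✓ 01000✓ 01001✓ 01100✓ 01101✓ 01110✓ 01111✓ 10001✓ 10100✓ 10101✓ 10110✓ 11001✓ 11010✓ 11011✓ 11100✓ 11101✓ 11110✓
Round 1: -0100✓ -0101✓ -0110✓ -1001✓ -1100✓ -1101✓ -1110✓ 0-000✓ 0-100✓ 0-101✓ 0-110✓ 0-111✓ 00-00✓ 00-10✓ 000-0✓ 001-0✓ 001-1✓ 0010-✓ 0011-✓ 01-00✓ 01-01✓ 0100-✓ 011-0✓ 011-1✓ 0110-✓ 0111-✓ 1-001✓ 1-100✓ 1-101✓ 1-110✓ 10-01✓ 101-0✓ 1010-✓ 11-01✓ 11-10 110-1 1101- 111-0✓ 1110-✓
Round 2: --100✓ --101✓ --110✓ -01-0✓ -010-✓ -1-01 -11-0✓ -110-✓ 0--00 0-1-0✓ 0-1-1✓ 0-10-✓ 0-11-✓ 00--0 001--✓ 01-0- 011--✓ 1--01 1-1-0✓ 1-10-✓
Round 3: --1-0 --10- 0-1--
PIs = {--1-0, --10-, -1-01, 0--00, 0-1--, 00--0, 01-0-, 1--01, 11-10, 110-1, 1101-}
Coverage chart:
  m0: 0--00,00--0
  m2: 00--0 ←essential
  m4: --1-0,--10-,0--00,0-1--,00--0
  m6: --1-0,0-1--,00--0
  m7: 0-1-- ←essential
  m8: 0--00,01-0-
  m9: -1-01,01-0-
  m12: --1-0,--10-,0--00,0-1--,01-0-
  m13: --10-,-1-01,0-1--,01-0-
  m14: --1-0,0-1--
  m15: 0-1-- ←essential
  m17: 1--01 ←essential
  m20: --1-0,--10-
  m21: --10-,1--01
  m22: --1-0 ←essential
  m25: -1-01,1--01,110-1
  m26: 11-10,1101-
  m27: 110-1,1101-
  m28: --1-0,--10-
  m29: --10-,-1-01,1--01
  m30: --1-0,11-10
Essential: --1-0, 0-1--, 00--0, 1--01

NO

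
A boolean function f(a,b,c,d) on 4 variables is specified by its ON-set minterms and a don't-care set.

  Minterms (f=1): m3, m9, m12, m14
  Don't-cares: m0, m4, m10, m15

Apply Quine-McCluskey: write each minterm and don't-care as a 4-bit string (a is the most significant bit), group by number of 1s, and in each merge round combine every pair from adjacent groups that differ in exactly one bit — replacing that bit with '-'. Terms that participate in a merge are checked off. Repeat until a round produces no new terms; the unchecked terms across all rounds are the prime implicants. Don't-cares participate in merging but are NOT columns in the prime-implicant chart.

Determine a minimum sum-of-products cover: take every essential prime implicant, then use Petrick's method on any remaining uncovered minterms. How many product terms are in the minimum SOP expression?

3

Round 0: 0000✓ 0011 0100✓ 1001 1010✓ 1100✓ 1110✓ 1111✓
Round 1: -100 0-00 1-10 11-0 111-
PIs = {-100, 0-00, 0011, 1-10, 1001, 11-0, 111-}
Coverage chart:
  m3: 0011 ←essential
  m9: 1001 ←essential
  m12: -100,11-0
  m14: 1-10,11-0,111-
Essential: 0011, 1001
Petrick residual → 11-0
Min cover (3 terms): a'b'cd + ab'c'd + abd'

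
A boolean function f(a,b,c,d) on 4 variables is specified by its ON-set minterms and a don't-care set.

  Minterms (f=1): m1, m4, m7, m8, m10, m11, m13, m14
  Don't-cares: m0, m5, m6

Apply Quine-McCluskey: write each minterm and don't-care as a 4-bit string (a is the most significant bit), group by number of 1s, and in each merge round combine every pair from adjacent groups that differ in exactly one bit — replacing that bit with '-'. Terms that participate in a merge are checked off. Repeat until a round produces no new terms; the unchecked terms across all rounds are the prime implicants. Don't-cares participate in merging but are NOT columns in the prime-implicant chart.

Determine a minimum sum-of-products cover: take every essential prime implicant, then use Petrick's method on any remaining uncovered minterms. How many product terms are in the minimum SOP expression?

6

Round 0: 0000✓ 0001✓ 0100✓ 0101✓ 0110✓ 0111✓ 1000✓ 1010✓ 1011✓ 1101✓ 1110✓
Round 1: -000 -101 -110 0-00✓ 0-01✓ 000-✓ 01-0✓ 01-1✓ 010-✓ 011-✓ 1-10 10-0 101-
Round 2: 0-0- 01--
PIs = {-000, -101, -110, 0-0-, 01--, 1-10, 10-0, 101-}
Coverage chart:
  m1: 0-0- ←essential
  m4: 0-0-,01--
  m7: 01-- ←essential
  m8: -000,10-0
  m10: 1-10,10-0,101-
  m11: 101- ←essential
  m13: -101 ←essential
  m14: -110,1-10
Essential: -101, 0-0-, 01--, 101-
Petrick residual → -000, -110
Min cover (6 terms): b'c'd' + bc'd + bcd' + a'c' + a'b + ab'c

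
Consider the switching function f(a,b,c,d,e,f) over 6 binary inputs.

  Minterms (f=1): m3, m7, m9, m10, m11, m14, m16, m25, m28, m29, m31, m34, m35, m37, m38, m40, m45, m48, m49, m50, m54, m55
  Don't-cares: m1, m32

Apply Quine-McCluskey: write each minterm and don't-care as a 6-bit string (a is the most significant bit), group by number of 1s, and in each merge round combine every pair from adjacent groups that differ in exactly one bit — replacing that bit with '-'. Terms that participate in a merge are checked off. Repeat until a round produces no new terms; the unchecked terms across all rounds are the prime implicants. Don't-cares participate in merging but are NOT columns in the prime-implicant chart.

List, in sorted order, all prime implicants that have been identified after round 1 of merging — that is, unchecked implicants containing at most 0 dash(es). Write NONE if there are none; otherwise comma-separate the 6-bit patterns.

size-2^0 implicants → 000001(✓)  000011(✓)  000111(✓)  001001(✓)  001010(✓)  001011(✓)  001110(✓)  010000(✓)  011001(✓)  011100(✓)  011101(✓)  011111(✓)  100000(✓)  100010(✓)  100011(✓)  100101(✓)  100110(✓)  101000(✓)  101101(✓)  110000(✓)  110001(✓)  110010(✓)  110110(✓)  110111(✓)
size-2^1 implicants → -00011  -10000  0-1001  00-001(✓)  00-011(✓)  000-11  0000-1(✓)  001-10  0010-1(✓)  00101-  011-01  0111-1  01110-  1-0000(✓)  1-0010(✓)  1-0110(✓)  10-000  10-101  100-10(✓)  1000-0(✓)  10001-  110-10(✓)  1100-0(✓)  11000-  11011-
size-2^2 implicants → 00-0-1  1-0-10  1-00-0
Unchecked terms (primes): -00011, -10000, 0-1001, 00-0-1, 000-11, 001-10, 00101-, 011-01, 0111-1, 01110-, 1-0-10, 1-00-0, 10-000, 10-101, 10001-, 11000-, 11011-

NONE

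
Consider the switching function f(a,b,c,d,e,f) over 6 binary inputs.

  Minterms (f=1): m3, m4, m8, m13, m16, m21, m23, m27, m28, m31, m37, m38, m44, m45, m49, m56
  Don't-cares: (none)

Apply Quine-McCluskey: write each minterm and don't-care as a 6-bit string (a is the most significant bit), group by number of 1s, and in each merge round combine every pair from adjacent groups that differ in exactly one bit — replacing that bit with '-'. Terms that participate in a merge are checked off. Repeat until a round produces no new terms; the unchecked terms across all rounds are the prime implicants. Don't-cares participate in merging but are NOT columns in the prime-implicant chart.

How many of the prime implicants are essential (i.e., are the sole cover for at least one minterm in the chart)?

13

size-2^0 implicants → 000011  000100  001000  001101(✓)  010000  010101(✓)  010111(✓)  011011(✓)  011100  011111(✓)  100101(✓)  100110  101100(✓)  101101(✓)  110001  111000
size-2^1 implicants → -01101  01-111  0101-1  011-11  10-101  10110-
Unchecked terms (primes): -01101, 000011, 000100, 001000, 01-111, 010000, 0101-1, 011-11, 011100, 10-101, 100110, 10110-, 110001, 111000
Minterm coverage:
  m3 ⊆ 000011 [E]
  m4 ⊆ 000100 [E]
  m8 ⊆ 001000 [E]
  m13 ⊆ -01101 [E]
  m16 ⊆ 010000 [E]
  m21 ⊆ 0101-1 [E]
  m23 ⊆ 01-111,0101-1
  m27 ⊆ 011-11 [E]
  m28 ⊆ 011100 [E]
  m31 ⊆ 01-111,011-11
  m37 ⊆ 10-101 [E]
  m38 ⊆ 100110 [E]
  m44 ⊆ 10110- [E]
  m45 ⊆ -01101,10-101,10110-
  m49 ⊆ 110001 [E]
  m56 ⊆ 111000 [E]
E = {-01101, 000011, 000100, 001000, 010000, 0101-1, 011-11, 011100, 10-101, 100110, 10110-, 110001, 111000}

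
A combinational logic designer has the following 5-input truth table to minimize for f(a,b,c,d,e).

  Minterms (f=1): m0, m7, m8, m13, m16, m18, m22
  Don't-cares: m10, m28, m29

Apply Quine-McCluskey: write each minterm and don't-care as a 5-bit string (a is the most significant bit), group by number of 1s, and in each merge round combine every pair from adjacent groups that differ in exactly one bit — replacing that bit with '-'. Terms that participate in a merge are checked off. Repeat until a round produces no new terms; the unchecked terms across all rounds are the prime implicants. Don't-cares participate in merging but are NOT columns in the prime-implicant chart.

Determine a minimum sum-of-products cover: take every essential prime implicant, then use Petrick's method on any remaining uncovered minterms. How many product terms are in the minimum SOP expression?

size-2^0 implicants → 00000(✓)  00111  01000(✓)  01010(✓)  01101(✓)  10000(✓)  10010(✓)  10110(✓)  11100(✓)  11101(✓)
size-2^1 implicants → -0000  -1101  0-000  010-0  10-10  100-0  1110-
Unchecked terms (primes): -0000, -1101, 0-000, 00111, 010-0, 10-10, 100-0, 1110-
Minterm coverage:
  m0 ⊆ -0000,0-000
  m7 ⊆ 00111 [E]
  m8 ⊆ 0-000,010-0
  m13 ⊆ -1101 [E]
  m16 ⊆ -0000,100-0
  m18 ⊆ 10-10,100-0
  m22 ⊆ 10-10 [E]
E = {-1101, 00111, 10-10}
Petrick residual → -0000, 0-000
Cover = b'c'd'e' + bcd'e + a'c'd'e' + a'b'cde + ab'de'  |cover|=5

5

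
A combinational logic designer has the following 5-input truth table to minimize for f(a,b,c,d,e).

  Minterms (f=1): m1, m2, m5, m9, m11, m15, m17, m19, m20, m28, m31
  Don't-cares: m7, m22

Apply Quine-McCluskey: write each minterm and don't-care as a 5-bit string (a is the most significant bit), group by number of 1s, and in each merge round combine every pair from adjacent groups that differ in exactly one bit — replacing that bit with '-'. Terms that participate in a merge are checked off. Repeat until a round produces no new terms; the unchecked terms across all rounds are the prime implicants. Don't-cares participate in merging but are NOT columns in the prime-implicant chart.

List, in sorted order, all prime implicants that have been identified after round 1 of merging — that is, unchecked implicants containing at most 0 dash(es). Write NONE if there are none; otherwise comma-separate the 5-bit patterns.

[col 0] 00001*, 00010, 00101*, 00111*, 01001*, 01011*, 01111*, 10001*, 10011*, 10100*, 10110*, 11100*, 11111*
[col 1] -0001, -1111, 0-001, 0-111, 00-01, 001-1, 01-11, 010-1, 1-100, 100-1, 101-0
Prime implicants: -0001, -1111, 0-001, 0-111, 00-01, 00010, 001-1, 01-11, 010-1, 1-100, 100-1, 101-0

00010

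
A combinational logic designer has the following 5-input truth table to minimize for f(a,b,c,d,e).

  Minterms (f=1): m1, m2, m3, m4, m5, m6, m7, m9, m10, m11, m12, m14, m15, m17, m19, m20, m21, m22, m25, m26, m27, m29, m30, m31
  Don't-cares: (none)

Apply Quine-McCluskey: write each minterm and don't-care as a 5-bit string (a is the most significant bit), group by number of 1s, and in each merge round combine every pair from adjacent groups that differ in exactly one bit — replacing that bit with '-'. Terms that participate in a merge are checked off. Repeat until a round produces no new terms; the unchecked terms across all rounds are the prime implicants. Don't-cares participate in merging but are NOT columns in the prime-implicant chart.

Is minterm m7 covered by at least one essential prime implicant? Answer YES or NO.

size-2^0 implicants → 00001(✓)  00010(✓)  00011(✓)  00100(✓)  00101(✓)  00110(✓)  00111(✓)  01001(✓)  01010(✓)  01011(✓)  01100(✓)  01110(✓)  01111(✓)  10001(✓)  10011(✓)  10100(✓)  10101(✓)  10110(✓)  11001(✓)  11010(✓)  11011(✓)  11101(✓)  11110(✓)  11111(✓)
size-2^1 implicants → -0001(✓)  -0011(✓)  -0100(✓)  -0101(✓)  -0110(✓)  -1001(✓)  -1010(✓)  -1011(✓)  -1110(✓)  -1111(✓)  0-001(✓)  0-010(✓)  0-011(✓)  0-100(✓)  0-110(✓)  0-111(✓)  00-01(✓)  00-10(✓)  00-11(✓)  000-1(✓)  0001-(✓)  001-0(✓)  001-1(✓)  0010-(✓)  0011-(✓)  01-10(✓)  01-11(✓)  010-1(✓)  0101-(✓)  011-0(✓)  0111-(✓)  1-001(✓)  1-011(✓)  1-101(✓)  1-110(✓)  10-01(✓)  100-1(✓)  101-0(✓)  1010-(✓)  11-01(✓)  11-10(✓)  11-11(✓)  110-1(✓)  1101-(✓)  111-1(✓)  1111-(✓)
size-2^2 implicants → --001(✓)  --011(✓)  --110  -0-01  -00-1(✓)  -01-0  -010-  -1-10(✓)  -1-11(✓)  -10-1(✓)  -101-(✓)  -111-(✓)  0--10(✓)  0--11(✓)  0-0-1(✓)  0-01-(✓)  0-1-0  0-11-(✓)  00--1  00-1-(✓)  001--  01-1-(✓)  1--01  1-0-1(✓)  11--1  11-1-(✓)
size-2^3 implicants → --0-1  -1-1-  0--1-
Unchecked terms (primes): --0-1, --110, -0-01, -01-0, -010-, -1-1-, 0--1-, 0-1-0, 00--1, 001--, 1--01, 11--1
Minterm coverage:
  m1 ⊆ --0-1,-0-01,00--1
  m2 ⊆ 0--1- [E]
  m3 ⊆ --0-1,0--1-,00--1
  m4 ⊆ -01-0,-010-,0-1-0,001--
  m5 ⊆ -0-01,-010-,00--1,001--
  m6 ⊆ --110,-01-0,0--1-,0-1-0,001--
  m7 ⊆ 0--1-,00--1,001--
  m9 ⊆ --0-1 [E]
  m10 ⊆ -1-1-,0--1-
  m11 ⊆ --0-1,-1-1-,0--1-
  m12 ⊆ 0-1-0 [E]
  m14 ⊆ --110,-1-1-,0--1-,0-1-0
  m15 ⊆ -1-1-,0--1-
  m17 ⊆ --0-1,-0-01,1--01
  m19 ⊆ --0-1 [E]
  m20 ⊆ -01-0,-010-
  m21 ⊆ -0-01,-010-,1--01
  m22 ⊆ --110,-01-0
  m25 ⊆ --0-1,1--01,11--1
  m26 ⊆ -1-1- [E]
  m27 ⊆ --0-1,-1-1-,11--1
  m29 ⊆ 1--01,11--1
  m30 ⊆ --110,-1-1-
  m31 ⊆ -1-1-,11--1
E = {--0-1, -1-1-, 0--1-, 0-1-0}

YES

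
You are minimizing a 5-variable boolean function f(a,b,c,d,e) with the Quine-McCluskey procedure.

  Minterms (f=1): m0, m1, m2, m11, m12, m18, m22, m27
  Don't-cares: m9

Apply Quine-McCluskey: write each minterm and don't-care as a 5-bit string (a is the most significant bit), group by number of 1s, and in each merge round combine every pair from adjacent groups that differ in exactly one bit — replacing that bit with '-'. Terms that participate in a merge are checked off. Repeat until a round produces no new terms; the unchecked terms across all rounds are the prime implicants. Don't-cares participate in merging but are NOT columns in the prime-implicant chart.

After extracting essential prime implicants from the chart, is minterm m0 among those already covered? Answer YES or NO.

Round 0: 00000✓ 00001✓ 00010✓ 01001✓ 01011✓ 01100 10010✓ 10110✓ 11011✓
Round 1: -0010 -1011 0-001 000-0 0000- 010-1 10-10
PIs = {-0010, -1011, 0-001, 000-0, 0000-, 010-1, 01100, 10-10}
Coverage chart:
  m0: 000-0,0000-
  m1: 0-001,0000-
  m2: -0010,000-0
  m11: -1011,010-1
  m12: 01100 ←essential
  m18: -0010,10-10
  m22: 10-10 ←essential
  m27: -1011 ←essential
Essential: -1011, 01100, 10-10

NO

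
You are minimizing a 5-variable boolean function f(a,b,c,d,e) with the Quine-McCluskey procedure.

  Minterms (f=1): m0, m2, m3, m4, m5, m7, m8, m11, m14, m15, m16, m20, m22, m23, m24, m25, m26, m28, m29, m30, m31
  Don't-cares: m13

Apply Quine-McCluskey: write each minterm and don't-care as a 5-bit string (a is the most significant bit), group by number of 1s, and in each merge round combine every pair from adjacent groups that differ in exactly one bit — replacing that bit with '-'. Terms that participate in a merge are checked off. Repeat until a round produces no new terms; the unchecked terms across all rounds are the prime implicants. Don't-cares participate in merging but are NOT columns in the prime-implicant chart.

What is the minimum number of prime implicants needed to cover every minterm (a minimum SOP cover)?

Round 0: 00000✓ 00010✓ 00011✓ 00100✓ 00101✓ 00111✓ 01000✓ 01011✓ 01101✓ 01110✓ 01111✓ 10000✓ 10100✓ 10110✓ 10111✓ 11000✓ 11001✓ 11010✓ 11100✓ 11101✓ 11110✓ 11111✓
Round 1: -0000✓ -0100✓ -0111✓ -1000✓ -1101✓ -1110✓ -1111✓ 0-000✓ 0-011✓ 0-101✓ 0-111✓ 00-00✓ 00-11✓ 000-0 0001- 001-1✓ 0010- 01-11✓ 011-1✓ 0111-✓ 1-000✓ 1-100✓ 1-110✓ 1-111✓ 10-00✓ 101-0✓ 1011-✓ 11-00✓ 11-01✓ 11-10✓ 110-0✓ 1100-✓ 111-0✓ 111-1✓ 1110-✓ 1111-✓
Round 2: --000 --111 -0-00 -11-1 -111- 0--11 0-1-1 1--00 1-1-0 1-11- 11--0 11-0- 111--
PIs = {--000, --111, -0-00, -11-1, -111-, 0--11, 0-1-1, 000-0, 0001-, 0010-, 1--00, 1-1-0, 1-11-, 11--0, 11-0-, 111--}
Coverage chart:
  m0: --000,-0-00,000-0
  m2: 000-0,0001-
  m3: 0--11,0001-
  m4: -0-00,0010-
  m5: 0-1-1,0010-
  m7: --111,0--11,0-1-1
  m8: --000 ←essential
  m11: 0--11 ←essential
  m14: -111- ←essential
  m15: --111,-11-1,-111-,0--11,0-1-1
  m16: --000,-0-00,1--00
  m20: -0-00,1--00,1-1-0
  m22: 1-1-0,1-11-
  m23: --111,1-11-
  m24: --000,1--00,11--0,11-0-
  m25: 11-0- ←essential
  m26: 11--0 ←essential
  m28: 1--00,1-1-0,11--0,11-0-,111--
  m29: -11-1,11-0-,111--
  m30: -111-,1-1-0,1-11-,11--0,111--
  m31: --111,-11-1,-111-,1-11-,111--
Essential: --000, -111-, 0--11, 11--0, 11-0-
Petrick residual → --111, 000-0, 0010-, 1-1-0
Min cover (9 terms): c'd'e' + cde + bcd + a'de + a'b'c'e' + a'b'cd' + ace' + abe' + abd'

9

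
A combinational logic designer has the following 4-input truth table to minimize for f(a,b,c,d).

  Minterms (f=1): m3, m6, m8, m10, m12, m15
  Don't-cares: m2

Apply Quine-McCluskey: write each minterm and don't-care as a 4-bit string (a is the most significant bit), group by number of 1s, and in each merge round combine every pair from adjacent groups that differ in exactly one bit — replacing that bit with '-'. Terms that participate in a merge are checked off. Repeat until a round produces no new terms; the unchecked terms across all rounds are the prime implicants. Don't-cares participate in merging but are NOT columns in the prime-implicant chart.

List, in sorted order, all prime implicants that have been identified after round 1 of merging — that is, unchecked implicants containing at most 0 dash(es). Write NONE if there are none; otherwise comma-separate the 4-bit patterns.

1111

Round 0: 0010✓ 0011✓ 0110✓ 1000✓ 1010✓ 1100✓ 1111
Round 1: -010 0-10 001- 1-00 10-0
PIs = {-010, 0-10, 001-, 1-00, 10-0, 1111}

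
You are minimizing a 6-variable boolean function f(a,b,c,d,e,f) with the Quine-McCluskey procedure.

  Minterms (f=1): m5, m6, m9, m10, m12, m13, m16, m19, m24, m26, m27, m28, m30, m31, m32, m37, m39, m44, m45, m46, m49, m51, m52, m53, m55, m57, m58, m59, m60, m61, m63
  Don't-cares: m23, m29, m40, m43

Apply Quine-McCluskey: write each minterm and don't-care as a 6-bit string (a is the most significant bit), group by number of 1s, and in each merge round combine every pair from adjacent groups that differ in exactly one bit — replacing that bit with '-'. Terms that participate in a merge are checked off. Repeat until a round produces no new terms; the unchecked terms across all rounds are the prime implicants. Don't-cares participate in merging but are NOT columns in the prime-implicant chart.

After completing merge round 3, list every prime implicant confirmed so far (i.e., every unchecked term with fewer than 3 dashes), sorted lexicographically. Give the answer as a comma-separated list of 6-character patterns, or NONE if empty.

size-2^0 implicants → 000101(✓)  000110  001001(✓)  001010(✓)  001100(✓)  001101(✓)  010000(✓)  010011(✓)  010111(✓)  011000(✓)  011010(✓)  011011(✓)  011100(✓)  011101(✓)  011110(✓)  011111(✓)  100000(✓)  100101(✓)  100111(✓)  101000(✓)  101011(✓)  101100(✓)  101101(✓)  101110(✓)  110001(✓)  110011(✓)  110100(✓)  110101(✓)  110111(✓)  111001(✓)  111010(✓)  111011(✓)  111100(✓)  111101(✓)  111111(✓)
size-2^1 implicants → -00101(✓)  -01100(✓)  -01101(✓)  -10011(✓)  -10111(✓)  -11010(✓)  -11011(✓)  -11100(✓)  -11101(✓)  -11111(✓)  0-1010  0-1100(✓)  0-1101(✓)  00-101(✓)  001-01  00110-(✓)  01-000  01-011(✓)  01-111(✓)  010-11(✓)  011-00(✓)  011-10(✓)  011-11(✓)  0110-0(✓)  01101-(✓)  0111-0(✓)  0111-1(✓)  01110-(✓)  01111-(✓)  1-0101(✓)  1-0111(✓)  1-1011  1-1100(✓)  1-1101(✓)  10-000  10-101(✓)  1001-1(✓)  101-00  1011-0  10110-(✓)  11-001(✓)  11-011(✓)  11-100(✓)  11-101(✓)  11-111(✓)  110-01(✓)  110-11(✓)  1100-1(✓)  1101-1(✓)  11010-(✓)  111-01(✓)  111-11(✓)  1110-1(✓)  11101-(✓)  1111-1(✓)  11110-(✓)
size-2^2 implicants → --1100(✓)  --1101(✓)  -0-101  -0110-(✓)  -1-011(✓)  -1-111(✓)  -10-11(✓)  -11-11(✓)  -1101-  -111-1  -1110-(✓)  0-110-(✓)  01--11(✓)  011--0  011-1-  0111--  1--101  1-01-1  1-110-(✓)  11--01(✓)  11--11(✓)  11-0-1(✓)  11-1-1(✓)  11-10-  110--1(✓)  111--1(✓)
size-2^3 implicants → --110-  -1--11  11---1
Unchecked terms (primes): --110-, -0-101, -1--11, -1101-, -111-1, 0-1010, 000110, 001-01, 01-000, 011--0, 011-1-, 0111--, 1--101, 1-01-1, 1-1011, 10-000, 101-00, 1011-0, 11---1, 11-10-

-0-101, -1101-, -111-1, 0-1010, 000110, 001-01, 01-000, 011--0, 011-1-, 0111--, 1--101, 1-01-1, 1-1011, 10-000, 101-00, 1011-0, 11-10-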